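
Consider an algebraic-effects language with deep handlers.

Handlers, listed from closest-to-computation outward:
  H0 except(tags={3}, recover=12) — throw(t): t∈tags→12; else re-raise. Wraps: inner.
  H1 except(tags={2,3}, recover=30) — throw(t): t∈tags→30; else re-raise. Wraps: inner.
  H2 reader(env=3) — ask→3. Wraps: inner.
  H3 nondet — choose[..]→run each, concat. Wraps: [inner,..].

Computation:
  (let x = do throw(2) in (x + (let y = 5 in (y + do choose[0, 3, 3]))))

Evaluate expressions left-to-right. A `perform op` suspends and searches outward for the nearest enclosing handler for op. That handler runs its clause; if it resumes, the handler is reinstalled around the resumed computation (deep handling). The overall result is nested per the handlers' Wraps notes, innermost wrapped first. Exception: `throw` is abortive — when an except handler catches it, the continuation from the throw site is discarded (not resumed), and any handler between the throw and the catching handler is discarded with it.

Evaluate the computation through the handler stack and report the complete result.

Working:
throw(2) @ H0 re-raised
throw(2) @ H1 caught ⇒ 30
H2 returns 30
H3 returns [30]
= [30]

Answer: [30]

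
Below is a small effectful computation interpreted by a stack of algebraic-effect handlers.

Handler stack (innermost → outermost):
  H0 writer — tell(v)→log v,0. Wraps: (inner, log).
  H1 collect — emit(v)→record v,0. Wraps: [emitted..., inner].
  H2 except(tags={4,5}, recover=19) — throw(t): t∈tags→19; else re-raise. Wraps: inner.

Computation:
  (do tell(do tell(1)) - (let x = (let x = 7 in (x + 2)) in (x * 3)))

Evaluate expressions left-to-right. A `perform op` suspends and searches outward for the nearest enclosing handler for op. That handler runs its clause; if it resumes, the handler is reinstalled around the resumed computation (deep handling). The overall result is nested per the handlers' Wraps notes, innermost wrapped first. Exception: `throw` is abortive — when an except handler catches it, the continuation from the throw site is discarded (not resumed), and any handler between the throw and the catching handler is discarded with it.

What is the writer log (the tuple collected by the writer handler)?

Step-by-step:
tell(1) @ H0 ⇒ log+=1
tell(0) @ H0 ⇒ log+=0
H0 returns (-27, (1, 0))
H1 returns [(-27, (1, 0))]
H2 returns [(-27, (1, 0))]
= [(-27, (1, 0))]

Answer: (1, 0)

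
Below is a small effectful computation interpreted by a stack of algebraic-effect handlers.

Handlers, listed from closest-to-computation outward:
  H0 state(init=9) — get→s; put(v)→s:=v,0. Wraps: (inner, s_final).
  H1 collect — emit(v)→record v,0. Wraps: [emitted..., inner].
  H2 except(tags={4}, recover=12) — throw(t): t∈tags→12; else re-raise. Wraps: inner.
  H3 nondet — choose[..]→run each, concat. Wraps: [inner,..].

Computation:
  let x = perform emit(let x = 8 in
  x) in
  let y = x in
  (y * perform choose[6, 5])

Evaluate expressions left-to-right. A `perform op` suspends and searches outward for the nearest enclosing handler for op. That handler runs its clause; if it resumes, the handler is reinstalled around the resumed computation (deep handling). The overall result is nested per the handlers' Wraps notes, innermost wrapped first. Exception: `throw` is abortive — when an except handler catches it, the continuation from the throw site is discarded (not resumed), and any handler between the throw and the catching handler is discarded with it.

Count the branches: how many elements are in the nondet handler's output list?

Answer: 2

Step-by-step:
emit(8) @ H1 ⇒ out+=8
choose[6, 5] @ H3
  branch[0] choose=6:
    H0 returns (0, 9)
    H1 returns [8, (0, 9)]
    H2 returns [8, (0, 9)]
    H3 returns [[8, (0, 9)]]
  branch[1] choose=5:
    H0 returns (0, 9)
    H1 returns [8, (0, 9)]
    H2 returns [8, (0, 9)]
    H3 returns [[8, (0, 9)]]
= [[8, (0, 9)], [8, (0, 9)]]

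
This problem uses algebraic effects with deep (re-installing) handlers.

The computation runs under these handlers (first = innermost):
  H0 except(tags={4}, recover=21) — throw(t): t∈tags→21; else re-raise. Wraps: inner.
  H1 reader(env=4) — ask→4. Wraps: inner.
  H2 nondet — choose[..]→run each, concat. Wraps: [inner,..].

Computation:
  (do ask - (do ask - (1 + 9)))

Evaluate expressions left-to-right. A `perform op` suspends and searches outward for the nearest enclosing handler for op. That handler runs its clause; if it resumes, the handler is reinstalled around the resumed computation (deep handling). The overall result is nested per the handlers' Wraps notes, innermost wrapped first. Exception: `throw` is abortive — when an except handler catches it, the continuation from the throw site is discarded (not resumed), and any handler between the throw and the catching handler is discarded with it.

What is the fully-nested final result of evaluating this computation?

Evaluation trace:
ask @ H1 ⇒ 4
ask @ H1 ⇒ 4
H0 returns 10
H1 returns 10
H2 returns [10]
= [10]

Answer: [10]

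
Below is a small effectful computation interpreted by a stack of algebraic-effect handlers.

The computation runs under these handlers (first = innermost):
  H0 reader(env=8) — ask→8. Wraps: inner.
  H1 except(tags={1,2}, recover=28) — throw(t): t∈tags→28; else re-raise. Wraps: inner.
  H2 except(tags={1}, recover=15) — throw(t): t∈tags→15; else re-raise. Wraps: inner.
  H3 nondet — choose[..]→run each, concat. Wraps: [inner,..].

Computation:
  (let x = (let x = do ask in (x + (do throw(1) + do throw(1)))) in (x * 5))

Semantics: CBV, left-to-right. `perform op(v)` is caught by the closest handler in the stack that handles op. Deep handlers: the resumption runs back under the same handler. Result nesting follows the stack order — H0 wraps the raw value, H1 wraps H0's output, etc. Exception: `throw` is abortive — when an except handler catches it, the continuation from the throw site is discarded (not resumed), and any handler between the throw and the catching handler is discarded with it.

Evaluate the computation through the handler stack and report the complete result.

Answer: [28]

Working:
ask @ H0 ⇒ 8
throw(1) @ H1 caught ⇒ 28
H2 returns 28
H3 returns [28]
= [28]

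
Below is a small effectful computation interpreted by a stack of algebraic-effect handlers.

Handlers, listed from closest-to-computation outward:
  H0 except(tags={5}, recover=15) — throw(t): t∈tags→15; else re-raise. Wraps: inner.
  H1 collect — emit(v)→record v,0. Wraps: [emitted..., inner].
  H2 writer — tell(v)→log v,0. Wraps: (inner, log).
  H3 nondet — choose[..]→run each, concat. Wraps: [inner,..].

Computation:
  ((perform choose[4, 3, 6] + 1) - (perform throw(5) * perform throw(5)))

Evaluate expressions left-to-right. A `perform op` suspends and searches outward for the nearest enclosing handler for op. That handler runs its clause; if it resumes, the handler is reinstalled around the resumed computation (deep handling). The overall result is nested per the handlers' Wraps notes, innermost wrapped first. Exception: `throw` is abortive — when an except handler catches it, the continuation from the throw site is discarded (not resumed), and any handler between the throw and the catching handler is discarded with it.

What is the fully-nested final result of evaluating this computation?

Working:
choose[4, 3, 6] @ H3
  branch[0] choose=4:
    throw(5) @ H0 caught ⇒ 15
    H1 returns [15]
    H2 returns ([15], ())
    H3 returns [([15], ())]
  branch[1] choose=3:
    throw(5) @ H0 caught ⇒ 15
    H1 returns [15]
    H2 returns ([15], ())
    H3 returns [([15], ())]
  branch[2] choose=6:
    throw(5) @ H0 caught ⇒ 15
    H1 returns [15]
    H2 returns ([15], ())
    H3 returns [([15], ())]
= [([15], ()), ([15], ()), ([15], ())]

Answer: [([15], ()), ([15], ()), ([15], ())]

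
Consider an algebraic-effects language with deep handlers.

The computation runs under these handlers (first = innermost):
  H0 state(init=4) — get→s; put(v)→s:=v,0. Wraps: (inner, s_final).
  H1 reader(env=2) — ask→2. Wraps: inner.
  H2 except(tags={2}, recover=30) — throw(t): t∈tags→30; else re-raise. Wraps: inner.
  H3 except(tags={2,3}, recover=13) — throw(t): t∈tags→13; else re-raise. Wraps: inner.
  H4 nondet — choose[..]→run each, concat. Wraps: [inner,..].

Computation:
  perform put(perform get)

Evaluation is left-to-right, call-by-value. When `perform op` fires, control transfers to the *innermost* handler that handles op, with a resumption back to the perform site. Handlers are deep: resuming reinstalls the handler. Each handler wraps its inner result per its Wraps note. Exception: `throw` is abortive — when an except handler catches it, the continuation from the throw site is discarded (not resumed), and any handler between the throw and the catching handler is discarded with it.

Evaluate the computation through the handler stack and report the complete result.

Answer: [(0, 4)]

Working:
get @ H0 ⇒ 4
put(4) @ H0 ⇒ s:=4
H0 returns (0, 4)
H1 returns (0, 4)
H2 returns (0, 4)
H3 returns (0, 4)
H4 returns [(0, 4)]
= [(0, 4)]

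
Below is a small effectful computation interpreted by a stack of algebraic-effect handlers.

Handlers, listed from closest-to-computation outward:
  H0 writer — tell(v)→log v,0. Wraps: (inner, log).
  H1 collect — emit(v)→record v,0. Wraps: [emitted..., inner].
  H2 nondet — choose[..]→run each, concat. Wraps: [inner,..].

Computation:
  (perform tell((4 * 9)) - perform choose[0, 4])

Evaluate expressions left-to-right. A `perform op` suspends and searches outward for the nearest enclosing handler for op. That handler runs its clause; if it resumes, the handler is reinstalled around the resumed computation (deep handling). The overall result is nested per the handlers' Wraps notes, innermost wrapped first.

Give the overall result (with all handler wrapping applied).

Answer: [[(0, (36))], [(-4, (36))]]

Working:
tell(36) @ H0 ⇒ log+=36
choose[0, 4] @ H2
  branch[0] choose=0:
    H0 returns (0, (36))
    H1 returns [(0, (36))]
    H2 returns [[(0, (36))]]
  branch[1] choose=4:
    H0 returns (-4, (36))
    H1 returns [(-4, (36))]
    H2 returns [[(-4, (36))]]
= [[(0, (36))], [(-4, (36))]]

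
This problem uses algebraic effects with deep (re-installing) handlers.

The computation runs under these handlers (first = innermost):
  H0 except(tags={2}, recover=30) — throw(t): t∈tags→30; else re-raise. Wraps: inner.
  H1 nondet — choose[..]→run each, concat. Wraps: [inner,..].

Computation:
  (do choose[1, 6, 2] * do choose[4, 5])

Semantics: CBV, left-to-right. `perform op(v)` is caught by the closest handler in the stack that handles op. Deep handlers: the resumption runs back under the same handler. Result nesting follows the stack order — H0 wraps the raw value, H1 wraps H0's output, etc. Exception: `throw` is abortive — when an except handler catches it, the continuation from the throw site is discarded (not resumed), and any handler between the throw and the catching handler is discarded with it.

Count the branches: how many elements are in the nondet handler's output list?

Answer: 6

Working:
choose[1, 6, 2] @ H1
  branch[0] choose=1:
    choose[4, 5] @ H1
      branch[0] choose=4:
        H0 returns 4
        H1 returns [4]
      branch[1] choose=5:
        H0 returns 5
        H1 returns [5]
  branch[1] choose=6:
    choose[4, 5] @ H1
      branch[0] choose=4:
        H0 returns 24
        H1 returns [24]
      branch[1] choose=5:
        H0 returns 30
        H1 returns [30]
  branch[2] choose=2:
    choose[4, 5] @ H1
      branch[0] choose=4:
        H0 returns 8
        H1 returns [8]
      branch[1] choose=5:
        H0 returns 10
        H1 returns [10]
= [4, 5, 24, 30, 8, 10]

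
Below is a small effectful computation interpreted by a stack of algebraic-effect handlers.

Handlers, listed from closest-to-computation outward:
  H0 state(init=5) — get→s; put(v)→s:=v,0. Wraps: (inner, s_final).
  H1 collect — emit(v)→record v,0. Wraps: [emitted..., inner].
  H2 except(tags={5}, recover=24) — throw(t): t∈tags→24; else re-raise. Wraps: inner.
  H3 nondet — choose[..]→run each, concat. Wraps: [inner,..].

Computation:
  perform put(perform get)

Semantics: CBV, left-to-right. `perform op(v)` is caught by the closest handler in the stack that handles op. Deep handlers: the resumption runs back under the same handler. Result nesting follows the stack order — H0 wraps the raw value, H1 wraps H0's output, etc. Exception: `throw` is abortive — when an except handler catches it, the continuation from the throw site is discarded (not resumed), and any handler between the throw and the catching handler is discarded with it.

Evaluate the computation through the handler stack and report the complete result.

Working:
get @ H0 ⇒ 5
put(5) @ H0 ⇒ s:=5
H0 returns (0, 5)
H1 returns [(0, 5)]
H2 returns [(0, 5)]
H3 returns [[(0, 5)]]
= [[(0, 5)]]

Answer: [[(0, 5)]]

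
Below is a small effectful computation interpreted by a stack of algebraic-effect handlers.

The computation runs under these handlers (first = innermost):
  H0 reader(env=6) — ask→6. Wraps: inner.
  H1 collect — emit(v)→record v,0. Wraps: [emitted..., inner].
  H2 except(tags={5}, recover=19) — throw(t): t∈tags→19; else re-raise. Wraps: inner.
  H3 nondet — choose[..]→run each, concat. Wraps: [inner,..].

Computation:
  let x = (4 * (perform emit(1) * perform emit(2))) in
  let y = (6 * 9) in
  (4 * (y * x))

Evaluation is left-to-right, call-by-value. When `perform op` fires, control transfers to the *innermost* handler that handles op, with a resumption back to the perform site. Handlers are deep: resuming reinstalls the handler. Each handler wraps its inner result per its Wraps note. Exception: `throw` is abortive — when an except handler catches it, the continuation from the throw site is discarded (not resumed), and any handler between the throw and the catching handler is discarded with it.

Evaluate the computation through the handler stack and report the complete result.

Step-by-step:
emit(1) @ H1 ⇒ out+=1
emit(2) @ H1 ⇒ out+=2
H0 returns 0
H1 returns [1, 2, 0]
H2 returns [1, 2, 0]
H3 returns [[1, 2, 0]]
= [[1, 2, 0]]

Answer: [[1, 2, 0]]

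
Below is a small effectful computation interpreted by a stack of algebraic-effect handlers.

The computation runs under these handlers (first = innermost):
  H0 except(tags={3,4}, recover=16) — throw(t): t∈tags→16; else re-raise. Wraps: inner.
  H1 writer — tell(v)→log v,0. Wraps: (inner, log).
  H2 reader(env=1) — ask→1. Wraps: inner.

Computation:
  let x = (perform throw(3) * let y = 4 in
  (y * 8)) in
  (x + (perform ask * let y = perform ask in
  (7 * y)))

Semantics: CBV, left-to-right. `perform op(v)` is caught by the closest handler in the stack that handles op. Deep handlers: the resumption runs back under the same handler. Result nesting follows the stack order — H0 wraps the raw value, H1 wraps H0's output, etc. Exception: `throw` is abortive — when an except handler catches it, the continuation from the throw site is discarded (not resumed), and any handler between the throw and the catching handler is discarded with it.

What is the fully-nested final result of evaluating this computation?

Evaluation trace:
throw(3) @ H0 caught ⇒ 16
H1 returns (16, ())
H2 returns (16, ())
= (16, ())

Answer: (16, ())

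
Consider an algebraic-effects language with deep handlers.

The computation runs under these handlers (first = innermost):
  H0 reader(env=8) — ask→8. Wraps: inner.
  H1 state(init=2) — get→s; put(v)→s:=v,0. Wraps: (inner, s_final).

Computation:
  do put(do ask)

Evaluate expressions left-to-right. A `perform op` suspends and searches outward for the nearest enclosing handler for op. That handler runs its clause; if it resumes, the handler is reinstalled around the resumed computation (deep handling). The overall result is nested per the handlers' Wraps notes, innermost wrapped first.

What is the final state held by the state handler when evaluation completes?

Answer: 8

Step-by-step:
ask @ H0 ⇒ 8
put(8) @ H1 ⇒ s:=8
H0 returns 0
H1 returns (0, 8)
= (0, 8)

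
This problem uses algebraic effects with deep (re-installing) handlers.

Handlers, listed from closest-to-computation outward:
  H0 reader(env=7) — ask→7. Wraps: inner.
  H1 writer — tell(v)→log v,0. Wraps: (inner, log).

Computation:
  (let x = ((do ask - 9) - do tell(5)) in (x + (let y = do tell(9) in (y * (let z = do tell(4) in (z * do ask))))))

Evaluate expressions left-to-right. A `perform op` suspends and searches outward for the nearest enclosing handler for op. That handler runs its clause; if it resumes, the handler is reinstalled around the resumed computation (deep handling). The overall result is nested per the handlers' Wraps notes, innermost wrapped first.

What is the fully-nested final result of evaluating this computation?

Answer: (-2, (5, 9, 4))

Working:
ask @ H0 ⇒ 7
tell(5) @ H1 ⇒ log+=5
tell(9) @ H1 ⇒ log+=9
tell(4) @ H1 ⇒ log+=4
ask @ H0 ⇒ 7
H0 returns -2
H1 returns (-2, (5, 9, 4))
= (-2, (5, 9, 4))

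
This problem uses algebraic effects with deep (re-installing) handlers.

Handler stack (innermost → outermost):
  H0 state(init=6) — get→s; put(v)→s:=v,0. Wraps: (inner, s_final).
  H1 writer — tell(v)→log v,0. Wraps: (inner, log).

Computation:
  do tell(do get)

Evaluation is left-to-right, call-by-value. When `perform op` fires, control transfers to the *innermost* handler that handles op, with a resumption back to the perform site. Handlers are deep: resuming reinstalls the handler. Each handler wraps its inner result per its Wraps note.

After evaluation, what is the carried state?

Answer: 6

Working:
get @ H0 ⇒ 6
tell(6) @ H1 ⇒ log+=6
H0 returns (0, 6)
H1 returns ((0, 6), (6))
= ((0, 6), (6))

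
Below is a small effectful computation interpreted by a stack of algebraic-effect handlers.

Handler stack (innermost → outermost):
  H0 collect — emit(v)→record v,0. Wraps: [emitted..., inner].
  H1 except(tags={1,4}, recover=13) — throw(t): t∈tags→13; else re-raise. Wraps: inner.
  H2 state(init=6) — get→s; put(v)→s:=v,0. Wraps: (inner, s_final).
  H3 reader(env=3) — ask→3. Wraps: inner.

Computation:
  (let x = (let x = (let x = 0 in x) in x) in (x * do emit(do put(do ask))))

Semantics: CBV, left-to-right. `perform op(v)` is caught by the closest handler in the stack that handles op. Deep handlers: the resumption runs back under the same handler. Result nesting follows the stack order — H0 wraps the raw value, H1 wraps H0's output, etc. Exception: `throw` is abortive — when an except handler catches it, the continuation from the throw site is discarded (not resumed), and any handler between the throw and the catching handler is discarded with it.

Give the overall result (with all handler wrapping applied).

Step-by-step:
ask @ H3 ⇒ 3
put(3) @ H2 ⇒ s:=3
emit(0) @ H0 ⇒ out+=0
H0 returns [0, 0]
H1 returns [0, 0]
H2 returns ([0, 0], 3)
H3 returns ([0, 0], 3)
= ([0, 0], 3)

Answer: ([0, 0], 3)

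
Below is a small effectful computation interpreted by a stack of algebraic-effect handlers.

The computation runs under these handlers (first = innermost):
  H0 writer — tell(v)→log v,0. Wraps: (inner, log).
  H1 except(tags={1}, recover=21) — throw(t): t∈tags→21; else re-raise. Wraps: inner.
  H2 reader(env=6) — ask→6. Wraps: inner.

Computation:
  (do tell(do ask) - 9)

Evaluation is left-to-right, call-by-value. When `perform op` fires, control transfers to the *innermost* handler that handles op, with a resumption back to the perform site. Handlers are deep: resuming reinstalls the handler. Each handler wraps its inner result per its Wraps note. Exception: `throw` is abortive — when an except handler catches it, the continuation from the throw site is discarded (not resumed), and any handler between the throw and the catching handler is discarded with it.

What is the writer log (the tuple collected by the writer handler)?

Evaluation trace:
ask @ H2 ⇒ 6
tell(6) @ H0 ⇒ log+=6
H0 returns (-9, (6))
H1 returns (-9, (6))
H2 returns (-9, (6))
= (-9, (6))

Answer: (6)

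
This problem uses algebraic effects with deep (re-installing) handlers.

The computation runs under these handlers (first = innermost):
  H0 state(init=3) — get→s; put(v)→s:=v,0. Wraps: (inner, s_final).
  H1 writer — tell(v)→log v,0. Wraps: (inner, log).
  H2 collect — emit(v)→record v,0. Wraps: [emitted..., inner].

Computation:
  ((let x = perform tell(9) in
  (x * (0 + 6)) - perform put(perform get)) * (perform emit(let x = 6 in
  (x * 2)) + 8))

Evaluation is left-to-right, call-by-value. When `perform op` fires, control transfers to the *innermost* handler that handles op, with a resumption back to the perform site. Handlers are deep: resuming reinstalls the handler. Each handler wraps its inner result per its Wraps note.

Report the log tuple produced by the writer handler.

Answer: (9)

Working:
tell(9) @ H1 ⇒ log+=9
get @ H0 ⇒ 3
put(3) @ H0 ⇒ s:=3
emit(12) @ H2 ⇒ out+=12
H0 returns (0, 3)
H1 returns ((0, 3), (9))
H2 returns [12, ((0, 3), (9))]
= [12, ((0, 3), (9))]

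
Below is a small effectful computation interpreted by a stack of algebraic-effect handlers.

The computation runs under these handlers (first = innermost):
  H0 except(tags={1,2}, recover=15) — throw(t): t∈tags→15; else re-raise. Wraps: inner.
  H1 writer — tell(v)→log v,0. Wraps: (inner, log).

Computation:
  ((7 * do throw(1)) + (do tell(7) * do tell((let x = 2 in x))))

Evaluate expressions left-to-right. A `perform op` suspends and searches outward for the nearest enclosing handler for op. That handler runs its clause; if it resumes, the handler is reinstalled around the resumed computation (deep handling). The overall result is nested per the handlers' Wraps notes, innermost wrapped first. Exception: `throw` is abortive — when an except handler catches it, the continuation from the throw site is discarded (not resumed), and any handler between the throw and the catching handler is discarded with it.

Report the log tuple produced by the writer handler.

Working:
throw(1) @ H0 caught ⇒ 15
H1 returns (15, ())
= (15, ())

Answer: ()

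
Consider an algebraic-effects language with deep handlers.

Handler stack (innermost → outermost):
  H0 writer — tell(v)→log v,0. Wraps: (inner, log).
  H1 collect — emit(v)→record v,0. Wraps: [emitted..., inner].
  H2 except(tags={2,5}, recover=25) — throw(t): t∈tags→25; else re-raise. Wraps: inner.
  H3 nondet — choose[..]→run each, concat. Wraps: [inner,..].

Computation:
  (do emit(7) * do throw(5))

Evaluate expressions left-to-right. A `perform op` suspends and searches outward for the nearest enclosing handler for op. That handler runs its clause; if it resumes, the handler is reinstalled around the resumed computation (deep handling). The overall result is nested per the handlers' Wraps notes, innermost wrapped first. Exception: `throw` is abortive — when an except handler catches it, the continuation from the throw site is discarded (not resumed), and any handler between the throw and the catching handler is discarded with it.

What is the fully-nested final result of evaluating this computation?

Evaluation trace:
emit(7) @ H1 ⇒ out+=7
throw(5) @ H2 caught ⇒ 25
H3 returns [25]
= [25]

Answer: [25]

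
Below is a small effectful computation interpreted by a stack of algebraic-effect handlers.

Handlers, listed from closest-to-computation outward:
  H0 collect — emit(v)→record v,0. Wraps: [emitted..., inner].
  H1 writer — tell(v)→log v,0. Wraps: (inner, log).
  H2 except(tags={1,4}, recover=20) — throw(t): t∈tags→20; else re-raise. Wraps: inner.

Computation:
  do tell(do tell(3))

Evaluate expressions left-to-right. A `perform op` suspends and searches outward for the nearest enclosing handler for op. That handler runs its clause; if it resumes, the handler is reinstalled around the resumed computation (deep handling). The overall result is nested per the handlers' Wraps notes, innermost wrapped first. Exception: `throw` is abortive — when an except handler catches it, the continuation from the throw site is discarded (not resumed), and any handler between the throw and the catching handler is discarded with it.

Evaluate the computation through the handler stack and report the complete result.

Step-by-step:
tell(3) @ H1 ⇒ log+=3
tell(0) @ H1 ⇒ log+=0
H0 returns [0]
H1 returns ([0], (3, 0))
H2 returns ([0], (3, 0))
= ([0], (3, 0))

Answer: ([0], (3, 0))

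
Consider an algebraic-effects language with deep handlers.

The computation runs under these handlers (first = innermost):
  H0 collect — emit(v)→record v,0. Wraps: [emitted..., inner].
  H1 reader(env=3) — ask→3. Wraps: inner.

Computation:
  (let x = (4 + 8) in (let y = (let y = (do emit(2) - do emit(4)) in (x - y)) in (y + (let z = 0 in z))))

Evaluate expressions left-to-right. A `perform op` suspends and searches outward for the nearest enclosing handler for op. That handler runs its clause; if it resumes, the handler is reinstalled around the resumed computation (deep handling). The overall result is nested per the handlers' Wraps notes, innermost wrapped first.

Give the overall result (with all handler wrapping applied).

Answer: [2, 4, 12]

Step-by-step:
emit(2) @ H0 ⇒ out+=2
emit(4) @ H0 ⇒ out+=4
H0 returns [2, 4, 12]
H1 returns [2, 4, 12]
= [2, 4, 12]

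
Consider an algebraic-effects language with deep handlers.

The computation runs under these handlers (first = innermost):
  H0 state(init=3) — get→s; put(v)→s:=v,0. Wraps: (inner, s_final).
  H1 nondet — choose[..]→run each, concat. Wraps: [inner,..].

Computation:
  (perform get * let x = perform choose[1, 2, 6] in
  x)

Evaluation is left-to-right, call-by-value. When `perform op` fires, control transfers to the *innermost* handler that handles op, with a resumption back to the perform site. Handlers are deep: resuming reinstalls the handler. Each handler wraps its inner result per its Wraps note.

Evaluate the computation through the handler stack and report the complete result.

Answer: [(3, 3), (6, 3), (18, 3)]

Step-by-step:
get @ H0 ⇒ 3
choose[1, 2, 6] @ H1
  branch[0] choose=1:
    H0 returns (3, 3)
    H1 returns [(3, 3)]
  branch[1] choose=2:
    H0 returns (6, 3)
    H1 returns [(6, 3)]
  branch[2] choose=6:
    H0 returns (18, 3)
    H1 returns [(18, 3)]
= [(3, 3), (6, 3), (18, 3)]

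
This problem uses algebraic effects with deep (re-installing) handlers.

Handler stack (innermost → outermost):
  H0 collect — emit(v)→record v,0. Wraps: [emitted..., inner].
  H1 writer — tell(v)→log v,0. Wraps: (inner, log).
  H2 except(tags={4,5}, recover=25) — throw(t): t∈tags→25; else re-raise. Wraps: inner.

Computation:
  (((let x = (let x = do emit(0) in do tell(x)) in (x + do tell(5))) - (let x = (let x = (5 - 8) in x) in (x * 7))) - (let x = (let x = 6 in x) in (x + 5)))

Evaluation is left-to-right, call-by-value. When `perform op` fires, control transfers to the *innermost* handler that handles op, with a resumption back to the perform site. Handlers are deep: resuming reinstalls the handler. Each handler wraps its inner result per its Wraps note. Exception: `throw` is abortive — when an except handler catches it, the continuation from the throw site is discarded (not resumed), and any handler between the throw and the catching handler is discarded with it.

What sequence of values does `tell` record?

Evaluation trace:
emit(0) @ H0 ⇒ out+=0
tell(0) @ H1 ⇒ log+=0
tell(5) @ H1 ⇒ log+=5
H0 returns [0, 10]
H1 returns ([0, 10], (0, 5))
H2 returns ([0, 10], (0, 5))
= ([0, 10], (0, 5))

Answer: (0, 5)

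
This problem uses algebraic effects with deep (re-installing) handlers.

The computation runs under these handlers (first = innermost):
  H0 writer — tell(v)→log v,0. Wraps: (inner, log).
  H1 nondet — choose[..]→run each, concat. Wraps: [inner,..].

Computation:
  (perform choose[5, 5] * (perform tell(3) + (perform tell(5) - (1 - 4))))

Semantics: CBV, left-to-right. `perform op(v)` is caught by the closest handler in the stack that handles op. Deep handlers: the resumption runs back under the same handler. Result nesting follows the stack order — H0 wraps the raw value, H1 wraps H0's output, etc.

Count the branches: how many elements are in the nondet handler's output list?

Step-by-step:
choose[5, 5] @ H1
  branch[0] choose=5:
    tell(3) @ H0 ⇒ log+=3
    tell(5) @ H0 ⇒ log+=5
    H0 returns (15, (3, 5))
    H1 returns [(15, (3, 5))]
  branch[1] choose=5:
    tell(3) @ H0 ⇒ log+=3
    tell(5) @ H0 ⇒ log+=5
    H0 returns (15, (3, 5))
    H1 returns [(15, (3, 5))]
= [(15, (3, 5)), (15, (3, 5))]

Answer: 2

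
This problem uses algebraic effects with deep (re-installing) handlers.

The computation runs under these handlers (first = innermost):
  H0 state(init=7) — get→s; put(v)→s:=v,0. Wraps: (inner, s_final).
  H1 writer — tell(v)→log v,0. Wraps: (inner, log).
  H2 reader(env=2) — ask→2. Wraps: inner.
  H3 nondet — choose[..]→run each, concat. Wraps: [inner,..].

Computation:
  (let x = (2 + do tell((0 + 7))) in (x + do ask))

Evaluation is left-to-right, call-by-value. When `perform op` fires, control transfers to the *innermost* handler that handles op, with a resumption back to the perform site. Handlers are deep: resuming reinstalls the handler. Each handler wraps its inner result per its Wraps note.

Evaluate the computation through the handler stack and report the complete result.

Step-by-step:
tell(7) @ H1 ⇒ log+=7
ask @ H2 ⇒ 2
H0 returns (4, 7)
H1 returns ((4, 7), (7))
H2 returns ((4, 7), (7))
H3 returns [((4, 7), (7))]
= [((4, 7), (7))]

Answer: [((4, 7), (7))]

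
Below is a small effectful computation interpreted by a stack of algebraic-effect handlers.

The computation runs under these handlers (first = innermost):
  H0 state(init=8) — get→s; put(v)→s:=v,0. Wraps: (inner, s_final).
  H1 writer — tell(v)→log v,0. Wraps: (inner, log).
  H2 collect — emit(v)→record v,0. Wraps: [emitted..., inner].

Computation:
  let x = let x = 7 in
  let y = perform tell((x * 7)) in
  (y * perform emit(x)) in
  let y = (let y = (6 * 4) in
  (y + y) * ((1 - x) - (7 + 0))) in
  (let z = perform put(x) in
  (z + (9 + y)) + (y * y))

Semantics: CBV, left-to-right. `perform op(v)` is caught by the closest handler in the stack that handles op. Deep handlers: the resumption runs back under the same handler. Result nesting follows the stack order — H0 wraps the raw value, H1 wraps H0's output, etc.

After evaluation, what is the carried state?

Step-by-step:
tell(49) @ H1 ⇒ log+=49
emit(7) @ H2 ⇒ out+=7
put(0) @ H0 ⇒ s:=0
H0 returns (82665, 0)
H1 returns ((82665, 0), (49))
H2 returns [7, ((82665, 0), (49))]
= [7, ((82665, 0), (49))]

Answer: 0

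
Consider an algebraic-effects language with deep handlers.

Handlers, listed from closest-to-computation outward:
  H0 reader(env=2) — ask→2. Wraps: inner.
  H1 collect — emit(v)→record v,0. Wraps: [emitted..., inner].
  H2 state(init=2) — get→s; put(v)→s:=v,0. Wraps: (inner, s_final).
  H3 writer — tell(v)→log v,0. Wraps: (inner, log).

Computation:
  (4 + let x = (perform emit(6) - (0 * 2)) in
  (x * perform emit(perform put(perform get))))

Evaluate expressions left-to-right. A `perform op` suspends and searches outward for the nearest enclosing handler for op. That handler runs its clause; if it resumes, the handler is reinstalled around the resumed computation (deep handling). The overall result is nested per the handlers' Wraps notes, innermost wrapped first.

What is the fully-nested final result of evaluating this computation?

Answer: (([6, 0, 4], 2), ())

Evaluation trace:
emit(6) @ H1 ⇒ out+=6
get @ H2 ⇒ 2
put(2) @ H2 ⇒ s:=2
emit(0) @ H1 ⇒ out+=0
H0 returns 4
H1 returns [6, 0, 4]
H2 returns ([6, 0, 4], 2)
H3 returns (([6, 0, 4], 2), ())
= (([6, 0, 4], 2), ())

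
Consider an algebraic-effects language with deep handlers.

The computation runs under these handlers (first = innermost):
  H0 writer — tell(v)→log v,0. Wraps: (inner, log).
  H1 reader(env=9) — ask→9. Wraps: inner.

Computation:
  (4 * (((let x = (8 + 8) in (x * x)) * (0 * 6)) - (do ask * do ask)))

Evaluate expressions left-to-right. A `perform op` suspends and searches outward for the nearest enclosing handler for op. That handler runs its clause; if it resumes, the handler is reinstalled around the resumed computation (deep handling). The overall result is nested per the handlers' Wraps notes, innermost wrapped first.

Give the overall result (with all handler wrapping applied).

Step-by-step:
ask @ H1 ⇒ 9
ask @ H1 ⇒ 9
H0 returns (-324, ())
H1 returns (-324, ())
= (-324, ())

Answer: (-324, ())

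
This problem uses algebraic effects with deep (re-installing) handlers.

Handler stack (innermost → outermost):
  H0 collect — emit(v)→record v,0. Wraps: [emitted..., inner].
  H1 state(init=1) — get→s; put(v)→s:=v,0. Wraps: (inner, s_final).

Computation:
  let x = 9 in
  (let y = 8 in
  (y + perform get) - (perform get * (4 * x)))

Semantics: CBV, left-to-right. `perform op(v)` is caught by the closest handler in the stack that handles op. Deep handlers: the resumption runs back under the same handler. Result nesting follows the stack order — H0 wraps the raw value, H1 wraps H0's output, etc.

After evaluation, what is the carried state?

Working:
get @ H1 ⇒ 1
get @ H1 ⇒ 1
H0 returns [-27]
H1 returns ([-27], 1)
= ([-27], 1)

Answer: 1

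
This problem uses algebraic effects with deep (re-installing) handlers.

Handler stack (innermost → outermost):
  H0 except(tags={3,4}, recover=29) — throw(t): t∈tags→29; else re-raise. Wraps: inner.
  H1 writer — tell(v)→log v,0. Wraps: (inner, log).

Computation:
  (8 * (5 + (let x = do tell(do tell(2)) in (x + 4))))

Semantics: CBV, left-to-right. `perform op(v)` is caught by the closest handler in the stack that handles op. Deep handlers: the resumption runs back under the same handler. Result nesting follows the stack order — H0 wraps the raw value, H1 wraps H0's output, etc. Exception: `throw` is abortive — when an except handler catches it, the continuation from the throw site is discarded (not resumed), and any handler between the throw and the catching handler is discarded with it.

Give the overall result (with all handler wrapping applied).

Answer: (72, (2, 0))

Working:
tell(2) @ H1 ⇒ log+=2
tell(0) @ H1 ⇒ log+=0
H0 returns 72
H1 returns (72, (2, 0))
= (72, (2, 0))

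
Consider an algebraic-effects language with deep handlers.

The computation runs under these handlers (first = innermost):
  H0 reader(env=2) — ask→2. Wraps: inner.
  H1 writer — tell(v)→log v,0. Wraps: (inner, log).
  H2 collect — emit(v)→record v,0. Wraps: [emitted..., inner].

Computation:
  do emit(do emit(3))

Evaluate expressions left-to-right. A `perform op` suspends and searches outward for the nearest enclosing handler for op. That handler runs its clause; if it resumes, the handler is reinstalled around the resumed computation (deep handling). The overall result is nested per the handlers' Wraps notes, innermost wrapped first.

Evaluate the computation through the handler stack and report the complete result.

Step-by-step:
emit(3) @ H2 ⇒ out+=3
emit(0) @ H2 ⇒ out+=0
H0 returns 0
H1 returns (0, ())
H2 returns [3, 0, (0, ())]
= [3, 0, (0, ())]

Answer: [3, 0, (0, ())]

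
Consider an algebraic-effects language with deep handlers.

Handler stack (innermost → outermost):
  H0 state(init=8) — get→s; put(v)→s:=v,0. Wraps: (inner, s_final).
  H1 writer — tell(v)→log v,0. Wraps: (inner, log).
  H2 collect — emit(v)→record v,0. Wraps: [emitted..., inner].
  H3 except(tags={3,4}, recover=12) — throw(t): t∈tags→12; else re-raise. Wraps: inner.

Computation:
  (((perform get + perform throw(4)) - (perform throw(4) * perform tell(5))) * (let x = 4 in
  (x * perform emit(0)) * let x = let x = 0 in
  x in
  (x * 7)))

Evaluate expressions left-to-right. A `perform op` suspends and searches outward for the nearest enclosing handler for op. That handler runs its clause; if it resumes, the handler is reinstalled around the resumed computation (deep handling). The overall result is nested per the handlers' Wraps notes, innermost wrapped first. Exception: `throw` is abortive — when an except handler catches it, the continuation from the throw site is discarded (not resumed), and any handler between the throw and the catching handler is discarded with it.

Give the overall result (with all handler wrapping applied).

Answer: 12

Step-by-step:
get @ H0 ⇒ 8
throw(4) @ H3 caught ⇒ 12
= 12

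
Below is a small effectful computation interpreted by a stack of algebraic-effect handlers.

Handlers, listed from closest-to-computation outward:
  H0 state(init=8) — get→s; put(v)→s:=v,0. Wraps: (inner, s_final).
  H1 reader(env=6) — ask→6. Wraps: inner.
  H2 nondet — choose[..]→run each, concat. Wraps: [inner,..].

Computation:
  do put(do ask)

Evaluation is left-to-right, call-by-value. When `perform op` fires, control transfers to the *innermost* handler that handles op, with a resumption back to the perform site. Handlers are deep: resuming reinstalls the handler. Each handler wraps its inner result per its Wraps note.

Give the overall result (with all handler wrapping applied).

Answer: [(0, 6)]

Evaluation trace:
ask @ H1 ⇒ 6
put(6) @ H0 ⇒ s:=6
H0 returns (0, 6)
H1 returns (0, 6)
H2 returns [(0, 6)]
= [(0, 6)]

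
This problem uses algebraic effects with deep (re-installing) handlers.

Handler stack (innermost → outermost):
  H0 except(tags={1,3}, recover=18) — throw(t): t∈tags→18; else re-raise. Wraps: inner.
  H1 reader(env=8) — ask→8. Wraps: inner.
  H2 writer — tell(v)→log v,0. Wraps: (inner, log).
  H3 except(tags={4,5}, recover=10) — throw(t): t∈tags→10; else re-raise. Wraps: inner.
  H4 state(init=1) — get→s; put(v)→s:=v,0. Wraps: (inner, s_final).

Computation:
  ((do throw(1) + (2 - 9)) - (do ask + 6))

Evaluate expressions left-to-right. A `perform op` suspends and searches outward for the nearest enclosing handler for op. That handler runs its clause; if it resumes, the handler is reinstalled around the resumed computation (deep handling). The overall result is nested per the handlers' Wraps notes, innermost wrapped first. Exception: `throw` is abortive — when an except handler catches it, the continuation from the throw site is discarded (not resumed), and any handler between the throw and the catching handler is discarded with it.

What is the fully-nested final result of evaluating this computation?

Working:
throw(1) @ H0 caught ⇒ 18
H1 returns 18
H2 returns (18, ())
H3 returns (18, ())
H4 returns ((18, ()), 1)
= ((18, ()), 1)

Answer: ((18, ()), 1)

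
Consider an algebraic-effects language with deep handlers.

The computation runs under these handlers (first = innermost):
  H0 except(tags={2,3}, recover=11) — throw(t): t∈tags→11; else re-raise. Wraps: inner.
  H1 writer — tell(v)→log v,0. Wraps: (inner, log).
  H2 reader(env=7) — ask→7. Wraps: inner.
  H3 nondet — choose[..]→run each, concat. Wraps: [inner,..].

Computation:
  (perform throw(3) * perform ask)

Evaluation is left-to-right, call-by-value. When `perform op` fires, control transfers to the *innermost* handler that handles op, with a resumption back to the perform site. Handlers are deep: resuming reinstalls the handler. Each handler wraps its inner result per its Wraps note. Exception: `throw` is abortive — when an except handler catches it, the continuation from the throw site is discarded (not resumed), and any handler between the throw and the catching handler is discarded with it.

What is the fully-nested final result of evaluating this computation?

Answer: [(11, ())]

Evaluation trace:
throw(3) @ H0 caught ⇒ 11
H1 returns (11, ())
H2 returns (11, ())
H3 returns [(11, ())]
= [(11, ())]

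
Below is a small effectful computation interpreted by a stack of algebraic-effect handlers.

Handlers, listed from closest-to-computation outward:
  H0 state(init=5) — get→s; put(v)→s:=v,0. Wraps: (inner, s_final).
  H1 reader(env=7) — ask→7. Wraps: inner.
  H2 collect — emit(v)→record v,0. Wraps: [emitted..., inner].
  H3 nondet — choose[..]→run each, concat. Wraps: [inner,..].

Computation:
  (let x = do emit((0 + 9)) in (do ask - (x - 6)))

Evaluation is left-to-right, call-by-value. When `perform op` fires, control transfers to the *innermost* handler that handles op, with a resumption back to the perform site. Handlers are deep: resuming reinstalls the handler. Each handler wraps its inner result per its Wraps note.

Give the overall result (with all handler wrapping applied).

Answer: [[9, (13, 5)]]

Working:
emit(9) @ H2 ⇒ out+=9
ask @ H1 ⇒ 7
H0 returns (13, 5)
H1 returns (13, 5)
H2 returns [9, (13, 5)]
H3 returns [[9, (13, 5)]]
= [[9, (13, 5)]]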